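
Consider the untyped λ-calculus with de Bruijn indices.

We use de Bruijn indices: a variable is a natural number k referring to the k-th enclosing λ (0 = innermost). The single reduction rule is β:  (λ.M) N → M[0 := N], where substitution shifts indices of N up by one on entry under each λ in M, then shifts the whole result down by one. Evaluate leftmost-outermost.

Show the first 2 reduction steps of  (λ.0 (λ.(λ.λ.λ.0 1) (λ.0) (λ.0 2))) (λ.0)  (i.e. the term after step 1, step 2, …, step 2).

  start: (λ.0 (λ.(λ.λ.λ.0 1) (λ.0) (λ.0 2))) (λ.0)
  →1  (λ.0) (λ.(λ.λ.λ.0 1) (λ.0) (λ.0 (λ.0)))
  →2  λ.(λ.λ.λ.0 1) (λ.0) (λ.0 (λ.0))

Answer: after 2 steps: λ.(λ.λ.λ.0 1) (λ.0) (λ.0 (λ.0))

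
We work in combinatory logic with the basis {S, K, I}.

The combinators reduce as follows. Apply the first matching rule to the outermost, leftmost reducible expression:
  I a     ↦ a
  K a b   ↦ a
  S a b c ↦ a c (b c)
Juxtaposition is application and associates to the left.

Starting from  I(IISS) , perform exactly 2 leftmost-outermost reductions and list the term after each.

  start: I(IISS)
  step 1: IISS
  step 2: ISS

Answer: after 2 steps: ISS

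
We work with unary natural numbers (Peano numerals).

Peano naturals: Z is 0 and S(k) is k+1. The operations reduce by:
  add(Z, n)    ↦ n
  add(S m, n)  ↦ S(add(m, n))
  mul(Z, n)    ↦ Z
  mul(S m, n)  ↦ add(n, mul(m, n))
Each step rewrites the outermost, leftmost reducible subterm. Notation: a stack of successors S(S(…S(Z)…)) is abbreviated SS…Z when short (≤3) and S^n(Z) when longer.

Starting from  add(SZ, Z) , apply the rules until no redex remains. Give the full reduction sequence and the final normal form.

Answer: normal form = SZ  (in 2 steps)

Working:
  start: add(SZ, Z)
  →1  S(add(Z, Z))
  →2  SZ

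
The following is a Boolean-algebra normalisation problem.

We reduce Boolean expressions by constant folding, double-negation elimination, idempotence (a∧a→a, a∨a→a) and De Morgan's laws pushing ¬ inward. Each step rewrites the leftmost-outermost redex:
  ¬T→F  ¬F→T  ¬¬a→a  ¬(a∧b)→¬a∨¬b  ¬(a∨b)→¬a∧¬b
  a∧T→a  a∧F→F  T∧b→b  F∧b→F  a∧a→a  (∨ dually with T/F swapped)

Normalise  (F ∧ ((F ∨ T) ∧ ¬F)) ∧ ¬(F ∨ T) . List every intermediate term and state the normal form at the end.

Answer: normal form = F  (in 2 steps)

Derivation:
  start: (F ∧ ((F ∨ T) ∧ ¬F)) ∧ ¬(F ∨ T)
  [1] F ∧ ¬(F ∨ T)
  [2] F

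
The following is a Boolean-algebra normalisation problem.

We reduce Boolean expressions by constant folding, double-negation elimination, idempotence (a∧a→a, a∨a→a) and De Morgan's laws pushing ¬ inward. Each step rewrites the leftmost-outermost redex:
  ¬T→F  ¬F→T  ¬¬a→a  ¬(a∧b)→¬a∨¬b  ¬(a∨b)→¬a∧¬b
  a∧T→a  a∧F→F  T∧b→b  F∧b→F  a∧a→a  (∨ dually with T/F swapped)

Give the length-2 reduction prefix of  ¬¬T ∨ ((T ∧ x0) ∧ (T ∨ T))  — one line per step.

  start: ¬¬T ∨ ((T ∧ x0) ∧ (T ∨ T))
  step 1: T ∨ ((T ∧ x0) ∧ (T ∨ T))
  step 2: T

Answer: after 2 steps: T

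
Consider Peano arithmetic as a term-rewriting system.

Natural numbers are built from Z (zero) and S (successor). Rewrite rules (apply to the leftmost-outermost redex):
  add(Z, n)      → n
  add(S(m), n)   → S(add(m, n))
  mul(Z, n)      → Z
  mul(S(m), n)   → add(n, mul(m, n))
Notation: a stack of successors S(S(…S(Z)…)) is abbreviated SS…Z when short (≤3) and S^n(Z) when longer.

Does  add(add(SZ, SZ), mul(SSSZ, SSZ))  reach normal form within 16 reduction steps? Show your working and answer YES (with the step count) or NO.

  start: add(add(SZ, SZ), mul(SSSZ, SSZ))
  step 1: add(S(add(Z, SZ)), mul(SSSZ, SSZ))
  step 2: S(add(add(Z, SZ), mul(SSSZ, SSZ)))
  step 3: S(add(SZ, mul(SSSZ, SSZ)))
  step 4: S(S(add(Z, mul(SSSZ, SSZ))))
  step 5: S(S(mul(SSSZ, SSZ)))
  step 6: S(S(add(SSZ, mul(SSZ, SSZ))))
  step 7: S(S(S(add(SZ, mul(SSZ, SSZ)))))
  step 8: S(S(S(S(add(Z, mul(SSZ, SSZ))))))
  step 9: S(S(S(S(mul(SSZ, SSZ)))))
  step 10: S(S(S(S(add(SSZ, mul(SZ, SSZ))))))
  step 11: S(S(S(S(S(add(SZ, mul(SZ, SSZ)))))))
  step 12: S(S(S(S(S(S(add(Z, mul(SZ, SSZ))))))))
  step 13: S(S(S(S(S(S(mul(SZ, SSZ)))))))
  step 14: S(S(S(S(S(S(add(SSZ, mul(Z, SSZ))))))))
  step 15: S(S(S(S(S(S(S(add(SZ, mul(Z, SSZ)))))))))
  step 16: S(S(S(S(S(S(S(S(add(Z, mul(Z, SSZ))))))))))

Answer: NO — after 16 steps the term is S(S(S(S(S(S(S(S(add(Z, mul(Z, SSZ)))))))))), not yet normal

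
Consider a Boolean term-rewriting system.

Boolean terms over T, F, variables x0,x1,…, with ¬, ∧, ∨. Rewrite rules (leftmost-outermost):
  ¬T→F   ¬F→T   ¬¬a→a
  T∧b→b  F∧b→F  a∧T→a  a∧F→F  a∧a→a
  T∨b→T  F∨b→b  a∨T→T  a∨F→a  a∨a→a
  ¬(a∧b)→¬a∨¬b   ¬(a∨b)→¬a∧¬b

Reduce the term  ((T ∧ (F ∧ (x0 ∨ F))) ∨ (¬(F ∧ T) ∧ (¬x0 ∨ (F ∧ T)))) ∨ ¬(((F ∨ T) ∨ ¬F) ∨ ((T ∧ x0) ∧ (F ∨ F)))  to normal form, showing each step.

  start: ((T ∧ (F ∧ (x0 ∨ F))) ∨ (¬(F ∧ T) ∧ (¬x0 ∨ (F ∧ T)))) ∨ ¬(((F ∨ T) ∨ ¬F) ∨ ((T ∧ x0) ∧ (F ∨ F)))
  step 1: ((F ∧ (x0 ∨ F)) ∨ (¬(F ∧ T) ∧ (¬x0 ∨ (F ∧ T)))) ∨ ¬(((F ∨ T) ∨ ¬F) ∨ ((T ∧ x0) ∧ (F ∨ F)))
  step 2: (F ∨ (¬(F ∧ T) ∧ (¬x0 ∨ (F ∧ T)))) ∨ ¬(((F ∨ T) ∨ ¬F) ∨ ((T ∧ x0) ∧ (F ∨ F)))
  step 3: (¬(F ∧ T) ∧ (¬x0 ∨ (F ∧ T))) ∨ ¬(((F ∨ T) ∨ ¬F) ∨ ((T ∧ x0) ∧ (F ∨ F)))
  step 4: ((¬F ∨ ¬T) ∧ (¬x0 ∨ (F ∧ T))) ∨ ¬(((F ∨ T) ∨ ¬F) ∨ ((T ∧ x0) ∧ (F ∨ F)))
  step 5: ((T ∨ ¬T) ∧ (¬x0 ∨ (F ∧ T))) ∨ ¬(((F ∨ T) ∨ ¬F) ∨ ((T ∧ x0) ∧ (F ∨ F)))
  step 6: (T ∧ (¬x0 ∨ (F ∧ T))) ∨ ¬(((F ∨ T) ∨ ¬F) ∨ ((T ∧ x0) ∧ (F ∨ F)))
  step 7: (¬x0 ∨ (F ∧ T)) ∨ ¬(((F ∨ T) ∨ ¬F) ∨ ((T ∧ x0) ∧ (F ∨ F)))
  step 8: (¬x0 ∨ F) ∨ ¬(((F ∨ T) ∨ ¬F) ∨ ((T ∧ x0) ∧ (F ∨ F)))
  step 9: ¬x0 ∨ ¬(((F ∨ T) ∨ ¬F) ∨ ((T ∧ x0) ∧ (F ∨ F)))
  step 10: ¬x0 ∨ (¬((F ∨ T) ∨ ¬F) ∧ ¬((T ∧ x0) ∧ (F ∨ F)))
  step 11: ¬x0 ∨ ((¬(F ∨ T) ∧ ¬¬F) ∧ ¬((T ∧ x0) ∧ (F ∨ F)))
  step 12: ¬x0 ∨ (((¬F ∧ ¬T) ∧ ¬¬F) ∧ ¬((T ∧ x0) ∧ (F ∨ F)))
  step 13: ¬x0 ∨ (((T ∧ ¬T) ∧ ¬¬F) ∧ ¬((T ∧ x0) ∧ (F ∨ F)))
  step 14: ¬x0 ∨ ((¬T ∧ ¬¬F) ∧ ¬((T ∧ x0) ∧ (F ∨ F)))
  step 15: ¬x0 ∨ ((F ∧ ¬¬F) ∧ ¬((T ∧ x0) ∧ (F ∨ F)))
  step 16: ¬x0 ∨ (F ∧ ¬((T ∧ x0) ∧ (F ∨ F)))
  step 17: ¬x0 ∨ F
  step 18: ¬x0

Answer: normal form = ¬x0  (in 18 steps)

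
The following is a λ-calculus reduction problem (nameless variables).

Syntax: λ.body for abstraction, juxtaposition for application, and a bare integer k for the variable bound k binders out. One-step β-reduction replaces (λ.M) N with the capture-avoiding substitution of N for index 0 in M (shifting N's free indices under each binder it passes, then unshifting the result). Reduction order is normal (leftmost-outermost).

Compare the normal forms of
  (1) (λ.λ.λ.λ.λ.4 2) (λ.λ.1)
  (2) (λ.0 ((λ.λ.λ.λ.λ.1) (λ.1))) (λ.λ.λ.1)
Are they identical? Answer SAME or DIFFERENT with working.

Answer: DIFFERENT — A ⇓ λ.λ.λ.λ.λ.3, B ⇓ λ.λ.1

Working:
Term A:
  start: (λ.λ.λ.λ.λ.4 2) (λ.λ.1)
  [1] λ.λ.λ.λ.(λ.λ.1) 2
  [2] λ.λ.λ.λ.λ.3

Term B:
  start: (λ.0 ((λ.λ.λ.λ.λ.1) (λ.1))) (λ.λ.λ.1)
  [1] (λ.λ.λ.1) ((λ.λ.λ.λ.λ.1) (λ.λ.λ.λ.1))
  [2] λ.λ.1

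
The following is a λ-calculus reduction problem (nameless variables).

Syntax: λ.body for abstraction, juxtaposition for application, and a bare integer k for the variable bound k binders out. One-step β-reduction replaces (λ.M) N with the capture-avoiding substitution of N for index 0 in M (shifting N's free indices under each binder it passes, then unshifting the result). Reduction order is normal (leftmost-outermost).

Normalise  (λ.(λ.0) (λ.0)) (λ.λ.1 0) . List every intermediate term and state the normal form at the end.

  start: (λ.(λ.0) (λ.0)) (λ.λ.1 0)
  step 1: (λ.0) (λ.0)
  step 2: λ.0

Answer: normal form = λ.0  (in 2 steps)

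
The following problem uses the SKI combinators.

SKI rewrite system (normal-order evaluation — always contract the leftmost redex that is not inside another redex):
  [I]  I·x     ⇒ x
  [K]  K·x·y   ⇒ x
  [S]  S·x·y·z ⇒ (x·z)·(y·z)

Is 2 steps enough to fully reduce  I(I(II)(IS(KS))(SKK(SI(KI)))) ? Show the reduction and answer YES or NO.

Answer: NO — after 2 steps the term is II(IS(KS))(SKK(SI(KI))), not yet normal

Working:
  start: I(I(II)(IS(KS))(SKK(SI(KI))))
  step 1: I(II)(IS(KS))(SKK(SI(KI)))
  step 2: II(IS(KS))(SKK(SI(KI)))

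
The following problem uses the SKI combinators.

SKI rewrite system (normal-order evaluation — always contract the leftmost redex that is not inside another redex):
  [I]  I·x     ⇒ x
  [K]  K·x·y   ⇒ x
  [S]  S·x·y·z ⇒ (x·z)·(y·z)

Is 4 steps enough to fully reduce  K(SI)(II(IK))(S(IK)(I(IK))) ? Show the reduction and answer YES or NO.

Answer: YES — reaches normal form SI(SKK) in 4 ≤ 4 steps

Working:
  start: K(SI)(II(IK))(S(IK)(I(IK)))
  step 1: SI(S(IK)(I(IK)))
  step 2: SI(SK(I(IK)))
  step 3: SI(SK(IK))
  step 4: SI(SKK)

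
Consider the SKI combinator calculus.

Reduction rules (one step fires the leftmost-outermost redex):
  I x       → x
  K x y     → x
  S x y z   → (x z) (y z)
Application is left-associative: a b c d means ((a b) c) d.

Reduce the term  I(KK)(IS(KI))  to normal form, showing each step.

Answer: normal form = K  (in 2 steps)

Working:
  start: I(KK)(IS(KI))
  [1] KK(IS(KI))
  [2] K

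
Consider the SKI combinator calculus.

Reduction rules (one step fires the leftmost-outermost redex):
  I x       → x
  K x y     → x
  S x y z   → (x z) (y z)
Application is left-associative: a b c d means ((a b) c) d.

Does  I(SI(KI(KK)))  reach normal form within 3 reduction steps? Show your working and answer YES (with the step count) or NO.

Answer: YES — reaches normal form SII in 2 ≤ 3 steps

Reduction:
  start: I(SI(KI(KK)))
  →1  SI(KI(KK))
  →2  SII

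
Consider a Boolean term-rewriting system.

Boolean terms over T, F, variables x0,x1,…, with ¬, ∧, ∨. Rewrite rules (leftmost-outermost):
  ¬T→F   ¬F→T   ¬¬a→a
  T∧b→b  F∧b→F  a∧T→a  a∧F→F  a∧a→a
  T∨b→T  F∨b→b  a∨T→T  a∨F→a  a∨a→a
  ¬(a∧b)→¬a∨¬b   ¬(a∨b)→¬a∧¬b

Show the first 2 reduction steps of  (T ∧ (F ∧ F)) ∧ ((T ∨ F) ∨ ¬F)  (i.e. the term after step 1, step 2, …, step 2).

  start: (T ∧ (F ∧ F)) ∧ ((T ∨ F) ∨ ¬F)
  [1] (F ∧ F) ∧ ((T ∨ F) ∨ ¬F)
  [2] F ∧ ((T ∨ F) ∨ ¬F)

Answer: after 2 steps: F ∧ ((T ∨ F) ∨ ¬F)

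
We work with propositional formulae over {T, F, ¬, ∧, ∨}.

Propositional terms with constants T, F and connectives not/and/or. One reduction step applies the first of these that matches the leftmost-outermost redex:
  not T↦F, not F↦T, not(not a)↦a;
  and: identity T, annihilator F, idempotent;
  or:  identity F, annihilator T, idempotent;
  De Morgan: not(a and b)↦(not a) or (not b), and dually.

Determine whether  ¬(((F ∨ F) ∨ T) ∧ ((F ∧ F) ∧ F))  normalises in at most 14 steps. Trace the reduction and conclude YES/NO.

Answer: YES — reaches normal form T in 13 ≤ 14 steps

Reduction:
  start: ¬(((F ∨ F) ∨ T) ∧ ((F ∧ F) ∧ F))
  →1  ¬((F ∨ F) ∨ T) ∨ ¬((F ∧ F) ∧ F)
  →2  (¬(F ∨ F) ∧ ¬T) ∨ ¬((F ∧ F) ∧ F)
  →3  ((¬F ∧ ¬F) ∧ ¬T) ∨ ¬((F ∧ F) ∧ F)
  →4  (¬F ∧ ¬T) ∨ ¬((F ∧ F) ∧ F)
  →5  (T ∧ ¬T) ∨ ¬((F ∧ F) ∧ F)
  →6  ¬T ∨ ¬((F ∧ F) ∧ F)
  →7  F ∨ ¬((F ∧ F) ∧ F)
  →8  ¬((F ∧ F) ∧ F)
  →9  ¬(F ∧ F) ∨ ¬F
  →10  (¬F ∨ ¬F) ∨ ¬F
  →11  ¬F ∨ ¬F
  →12  ¬F
  →13  T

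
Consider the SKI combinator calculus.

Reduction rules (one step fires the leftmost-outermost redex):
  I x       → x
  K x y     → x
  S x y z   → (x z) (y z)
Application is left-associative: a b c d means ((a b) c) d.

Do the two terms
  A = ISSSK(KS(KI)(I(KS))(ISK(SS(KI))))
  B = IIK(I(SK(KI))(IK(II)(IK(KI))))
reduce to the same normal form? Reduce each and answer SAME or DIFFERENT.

Term A:
  start: ISSSK(KS(KI)(I(KS))(ISK(SS(KI))))
  →1  SSSK(KS(KI)(I(KS))(ISK(SS(KI))))
  →2  SK(SK)(KS(KI)(I(KS))(ISK(SS(KI))))
  →3  K(KS(KI)(I(KS))(ISK(SS(KI))))(SK(KS(KI)(I(KS))(ISK(SS(KI)))))
  →4  KS(KI)(I(KS))(ISK(SS(KI)))
  →5  S(I(KS))(ISK(SS(KI)))
  →6  S(KS)(ISK(SS(KI)))
  →7  S(KS)(SK(SS(KI)))

Term B:
  start: IIK(I(SK(KI))(IK(II)(IK(KI))))
  →1  IK(I(SK(KI))(IK(II)(IK(KI))))
  →2  K(I(SK(KI))(IK(II)(IK(KI))))
  →3  K(SK(KI)(IK(II)(IK(KI))))
  →4  K(K(IK(II)(IK(KI)))(KI(IK(II)(IK(KI)))))
  →5  K(IK(II)(IK(KI)))
  →6  K(K(II)(IK(KI)))
  →7  K(II)
  →8  KI

Answer: DIFFERENT — A ⇓ S(KS)(SK(SS(KI))), B ⇓ KI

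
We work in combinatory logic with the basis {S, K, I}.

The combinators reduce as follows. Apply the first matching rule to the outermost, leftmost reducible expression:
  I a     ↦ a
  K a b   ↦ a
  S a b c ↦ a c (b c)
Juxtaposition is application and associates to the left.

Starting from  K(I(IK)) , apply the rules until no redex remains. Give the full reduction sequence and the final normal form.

  start: K(I(IK))
  [1] K(IK)
  [2] KK

Answer: normal form = KK  (in 2 steps)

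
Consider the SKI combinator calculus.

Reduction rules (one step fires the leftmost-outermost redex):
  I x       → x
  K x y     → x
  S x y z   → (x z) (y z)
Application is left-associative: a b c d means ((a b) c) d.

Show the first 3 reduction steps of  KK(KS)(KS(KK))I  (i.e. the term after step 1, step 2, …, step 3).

  start: KK(KS)(KS(KK))I
  step 1: K(KS(KK))I
  step 2: KS(KK)
  step 3: S

Answer: after 3 steps: S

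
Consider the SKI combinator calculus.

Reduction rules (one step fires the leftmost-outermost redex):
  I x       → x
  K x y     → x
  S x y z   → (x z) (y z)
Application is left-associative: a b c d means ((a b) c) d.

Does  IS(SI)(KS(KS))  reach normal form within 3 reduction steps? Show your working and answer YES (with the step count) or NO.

  start: IS(SI)(KS(KS))
  →1  S(SI)(KS(KS))
  →2  S(SI)S

Answer: YES — reaches normal form S(SI)S in 2 ≤ 3 steps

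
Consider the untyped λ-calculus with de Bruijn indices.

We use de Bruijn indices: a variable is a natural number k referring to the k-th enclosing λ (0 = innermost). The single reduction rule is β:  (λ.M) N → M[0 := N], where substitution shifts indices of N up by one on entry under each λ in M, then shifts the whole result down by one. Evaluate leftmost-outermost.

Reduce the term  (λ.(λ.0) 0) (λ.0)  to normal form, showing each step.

  start: (λ.(λ.0) 0) (λ.0)
  →1  (λ.0) (λ.0)
  →2  λ.0

Answer: normal form = λ.0  (in 2 steps)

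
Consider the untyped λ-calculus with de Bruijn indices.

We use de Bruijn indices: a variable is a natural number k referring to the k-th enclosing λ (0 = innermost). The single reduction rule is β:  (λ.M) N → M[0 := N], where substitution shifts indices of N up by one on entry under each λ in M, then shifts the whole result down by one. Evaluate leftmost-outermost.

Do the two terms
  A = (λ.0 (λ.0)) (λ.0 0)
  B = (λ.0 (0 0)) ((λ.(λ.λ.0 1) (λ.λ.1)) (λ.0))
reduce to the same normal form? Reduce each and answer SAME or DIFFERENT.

Term A:
  start: (λ.0 (λ.0)) (λ.0 0)
  [1] (λ.0 0) (λ.0)
  [2] (λ.0) (λ.0)
  [3] λ.0

Term B:
  start: (λ.0 (0 0)) ((λ.(λ.λ.0 1) (λ.λ.1)) (λ.0))
  [1] (λ.(λ.λ.0 1) (λ.λ.1)) (λ.0) ((λ.(λ.λ.0 1) (λ.λ.1)) (λ.0) ((λ.(λ.λ.0 1) (λ.λ.1)) (λ.0)))
  [2] (λ.λ.0 1) (λ.λ.1) ((λ.(λ.λ.0 1) (λ.λ.1)) (λ.0) ((λ.(λ.λ.0 1) (λ.λ.1)) (λ.0)))
  [3] (λ.0 (λ.λ.1)) ((λ.(λ.λ.0 1) (λ.λ.1)) (λ.0) ((λ.(λ.λ.0 1) (λ.λ.1)) (λ.0)))
  [4] (λ.(λ.λ.0 1) (λ.λ.1)) (λ.0) ((λ.(λ.λ.0 1) (λ.λ.1)) (λ.0)) (λ.λ.1)
  [5] (λ.λ.0 1) (λ.λ.1) ((λ.(λ.λ.0 1) (λ.λ.1)) (λ.0)) (λ.λ.1)
  [6] (λ.0 (λ.λ.1)) ((λ.(λ.λ.0 1) (λ.λ.1)) (λ.0)) (λ.λ.1)
  [7] (λ.(λ.λ.0 1) (λ.λ.1)) (λ.0) (λ.λ.1) (λ.λ.1)
  [8] (λ.λ.0 1) (λ.λ.1) (λ.λ.1) (λ.λ.1)
  [9] (λ.0 (λ.λ.1)) (λ.λ.1) (λ.λ.1)
  [10] (λ.λ.1) (λ.λ.1) (λ.λ.1)
  [11] (λ.λ.λ.1) (λ.λ.1)
  [12] λ.λ.1

Answer: DIFFERENT — A ⇓ λ.0, B ⇓ λ.λ.1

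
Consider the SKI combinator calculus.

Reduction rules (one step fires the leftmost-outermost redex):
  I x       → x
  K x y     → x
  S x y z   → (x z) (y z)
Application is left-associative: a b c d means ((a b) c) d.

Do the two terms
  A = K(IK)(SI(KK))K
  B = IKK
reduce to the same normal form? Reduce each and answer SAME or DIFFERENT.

Term A:
  start: K(IK)(SI(KK))K
  [1] IKK
  [2] KK

Term B:
  start: IKK
  [1] KK

Answer: SAME — A ⇓ KK, B ⇓ KK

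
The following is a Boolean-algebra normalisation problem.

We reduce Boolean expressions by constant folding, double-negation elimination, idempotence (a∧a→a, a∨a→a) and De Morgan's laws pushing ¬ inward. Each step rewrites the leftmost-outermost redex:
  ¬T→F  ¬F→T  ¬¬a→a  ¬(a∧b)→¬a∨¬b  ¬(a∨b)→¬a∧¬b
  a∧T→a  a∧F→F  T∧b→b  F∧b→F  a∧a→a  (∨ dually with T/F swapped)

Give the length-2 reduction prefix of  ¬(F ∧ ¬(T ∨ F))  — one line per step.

  start: ¬(F ∧ ¬(T ∨ F))
  [1] ¬F ∨ ¬¬(T ∨ F)
  [2] T ∨ ¬¬(T ∨ F)

Answer: after 2 steps: T ∨ ¬¬(T ∨ F)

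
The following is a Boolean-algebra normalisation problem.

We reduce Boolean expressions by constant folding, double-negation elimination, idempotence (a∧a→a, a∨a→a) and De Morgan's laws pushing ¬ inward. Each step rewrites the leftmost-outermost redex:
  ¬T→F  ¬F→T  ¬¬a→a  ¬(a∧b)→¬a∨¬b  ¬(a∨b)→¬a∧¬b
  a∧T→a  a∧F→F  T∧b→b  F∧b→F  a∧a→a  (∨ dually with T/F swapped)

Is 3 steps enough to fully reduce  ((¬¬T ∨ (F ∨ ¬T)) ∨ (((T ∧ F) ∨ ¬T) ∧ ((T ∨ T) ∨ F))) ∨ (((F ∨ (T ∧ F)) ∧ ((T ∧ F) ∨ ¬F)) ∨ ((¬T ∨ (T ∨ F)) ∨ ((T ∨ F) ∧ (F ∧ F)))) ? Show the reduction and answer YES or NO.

Answer: NO — after 3 steps the term is T ∨ (((F ∨ (T ∧ F)) ∧ ((T ∧ F) ∨ ¬F)) ∨ ((¬T ∨ (T ∨ F)) ∨ ((T ∨ F) ∧ (F ∧ F)))), not yet normal

Working:
  start: ((¬¬T ∨ (F ∨ ¬T)) ∨ (((T ∧ F) ∨ ¬T) ∧ ((T ∨ T) ∨ F))) ∨ (((F ∨ (T ∧ F)) ∧ ((T ∧ F) ∨ ¬F)) ∨ ((¬T ∨ (T ∨ F)) ∨ ((T ∨ F) ∧ (F ∧ F))))
  →1  ((T ∨ (F ∨ ¬T)) ∨ (((T ∧ F) ∨ ¬T) ∧ ((T ∨ T) ∨ F))) ∨ (((F ∨ (T ∧ F)) ∧ ((T ∧ F) ∨ ¬F)) ∨ ((¬T ∨ (T ∨ F)) ∨ ((T ∨ F) ∧ (F ∧ F))))
  →2  (T ∨ (((T ∧ F) ∨ ¬T) ∧ ((T ∨ T) ∨ F))) ∨ (((F ∨ (T ∧ F)) ∧ ((T ∧ F) ∨ ¬F)) ∨ ((¬T ∨ (T ∨ F)) ∨ ((T ∨ F) ∧ (F ∧ F))))
  →3  T ∨ (((F ∨ (T ∧ F)) ∧ ((T ∧ F) ∨ ¬F)) ∨ ((¬T ∨ (T ∨ F)) ∨ ((T ∨ F) ∧ (F ∧ F))))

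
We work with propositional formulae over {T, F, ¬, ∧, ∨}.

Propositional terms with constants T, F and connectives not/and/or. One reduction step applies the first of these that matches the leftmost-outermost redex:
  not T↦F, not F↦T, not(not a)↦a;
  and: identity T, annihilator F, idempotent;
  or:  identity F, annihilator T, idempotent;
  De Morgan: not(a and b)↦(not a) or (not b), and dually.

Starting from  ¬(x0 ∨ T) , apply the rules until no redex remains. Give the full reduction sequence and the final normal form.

  start: ¬(x0 ∨ T)
  [1] ¬x0 ∧ ¬T
  [2] ¬x0 ∧ F
  [3] F

Answer: normal form = F  (in 3 steps)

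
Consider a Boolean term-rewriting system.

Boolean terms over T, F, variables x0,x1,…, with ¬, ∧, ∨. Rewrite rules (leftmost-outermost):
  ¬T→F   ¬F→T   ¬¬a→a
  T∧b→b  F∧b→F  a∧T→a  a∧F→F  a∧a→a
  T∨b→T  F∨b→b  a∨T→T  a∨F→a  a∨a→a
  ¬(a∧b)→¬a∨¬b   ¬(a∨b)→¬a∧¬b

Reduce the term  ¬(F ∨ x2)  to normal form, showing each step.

Answer: normal form = ¬x2  (in 3 steps)

Derivation:
  start: ¬(F ∨ x2)
  [1] ¬F ∧ ¬x2
  [2] T ∧ ¬x2
  [3] ¬x2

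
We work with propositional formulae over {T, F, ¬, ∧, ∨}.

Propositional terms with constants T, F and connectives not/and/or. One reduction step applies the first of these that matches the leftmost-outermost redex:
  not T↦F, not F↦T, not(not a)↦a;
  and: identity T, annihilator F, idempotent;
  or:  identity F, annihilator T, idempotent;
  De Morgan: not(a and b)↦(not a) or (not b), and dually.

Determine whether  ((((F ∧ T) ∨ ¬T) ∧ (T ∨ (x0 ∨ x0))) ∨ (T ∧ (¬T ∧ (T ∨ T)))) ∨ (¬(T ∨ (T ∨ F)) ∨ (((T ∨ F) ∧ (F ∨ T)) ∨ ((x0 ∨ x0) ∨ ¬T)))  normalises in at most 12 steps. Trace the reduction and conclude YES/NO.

Answer: NO — after 12 steps the term is F ∨ (((T ∨ F) ∧ (F ∨ T)) ∨ ((x0 ∨ x0) ∨ ¬T)), not yet normal

Working:
  start: ((((F ∧ T) ∨ ¬T) ∧ (T ∨ (x0 ∨ x0))) ∨ (T ∧ (¬T ∧ (T ∨ T)))) ∨ (¬(T ∨ (T ∨ F)) ∨ (((T ∨ F) ∧ (F ∨ T)) ∨ ((x0 ∨ x0) ∨ ¬T)))
  →1  (((F ∨ ¬T) ∧ (T ∨ (x0 ∨ x0))) ∨ (T ∧ (¬T ∧ (T ∨ T)))) ∨ (¬(T ∨ (T ∨ F)) ∨ (((T ∨ F) ∧ (F ∨ T)) ∨ ((x0 ∨ x0) ∨ ¬T)))
  →2  ((¬T ∧ (T ∨ (x0 ∨ x0))) ∨ (T ∧ (¬T ∧ (T ∨ T)))) ∨ (¬(T ∨ (T ∨ F)) ∨ (((T ∨ F) ∧ (F ∨ T)) ∨ ((x0 ∨ x0) ∨ ¬T)))
  →3  ((F ∧ (T ∨ (x0 ∨ x0))) ∨ (T ∧ (¬T ∧ (T ∨ T)))) ∨ (¬(T ∨ (T ∨ F)) ∨ (((T ∨ F) ∧ (F ∨ T)) ∨ ((x0 ∨ x0) ∨ ¬T)))
  →4  (F ∨ (T ∧ (¬T ∧ (T ∨ T)))) ∨ (¬(T ∨ (T ∨ F)) ∨ (((T ∨ F) ∧ (F ∨ T)) ∨ ((x0 ∨ x0) ∨ ¬T)))
  →5  (T ∧ (¬T ∧ (T ∨ T))) ∨ (¬(T ∨ (T ∨ F)) ∨ (((T ∨ F) ∧ (F ∨ T)) ∨ ((x0 ∨ x0) ∨ ¬T)))
  →6  (¬T ∧ (T ∨ T)) ∨ (¬(T ∨ (T ∨ F)) ∨ (((T ∨ F) ∧ (F ∨ T)) ∨ ((x0 ∨ x0) ∨ ¬T)))
  →7  (F ∧ (T ∨ T)) ∨ (¬(T ∨ (T ∨ F)) ∨ (((T ∨ F) ∧ (F ∨ T)) ∨ ((x0 ∨ x0) ∨ ¬T)))
  →8  F ∨ (¬(T ∨ (T ∨ F)) ∨ (((T ∨ F) ∧ (F ∨ T)) ∨ ((x0 ∨ x0) ∨ ¬T)))
  →9  ¬(T ∨ (T ∨ F)) ∨ (((T ∨ F) ∧ (F ∨ T)) ∨ ((x0 ∨ x0) ∨ ¬T))
  →10  (¬T ∧ ¬(T ∨ F)) ∨ (((T ∨ F) ∧ (F ∨ T)) ∨ ((x0 ∨ x0) ∨ ¬T))
  →11  (F ∧ ¬(T ∨ F)) ∨ (((T ∨ F) ∧ (F ∨ T)) ∨ ((x0 ∨ x0) ∨ ¬T))
  →12  F ∨ (((T ∨ F) ∧ (F ∨ T)) ∨ ((x0 ∨ x0) ∨ ¬T))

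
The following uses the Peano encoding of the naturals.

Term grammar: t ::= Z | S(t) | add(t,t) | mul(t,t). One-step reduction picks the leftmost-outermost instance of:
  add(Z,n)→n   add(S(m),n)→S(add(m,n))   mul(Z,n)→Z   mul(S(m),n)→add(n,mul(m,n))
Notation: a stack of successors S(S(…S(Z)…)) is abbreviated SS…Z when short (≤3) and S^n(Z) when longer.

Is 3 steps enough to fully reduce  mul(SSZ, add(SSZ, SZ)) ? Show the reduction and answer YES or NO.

  start: mul(SSZ, add(SSZ, SZ))
  [1] add(add(SSZ, SZ), mul(SZ, add(SSZ, SZ)))
  [2] add(S(add(SZ, SZ)), mul(SZ, add(SSZ, SZ)))
  [3] S(add(add(SZ, SZ), mul(SZ, add(SSZ, SZ))))

Answer: NO — after 3 steps the term is S(add(add(SZ, SZ), mul(SZ, add(SSZ, SZ)))), not yet normal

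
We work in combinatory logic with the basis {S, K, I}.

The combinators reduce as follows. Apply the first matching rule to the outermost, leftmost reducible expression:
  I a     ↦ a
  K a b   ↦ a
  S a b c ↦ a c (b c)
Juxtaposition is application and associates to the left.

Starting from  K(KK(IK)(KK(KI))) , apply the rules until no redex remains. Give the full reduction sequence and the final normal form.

  start: K(KK(IK)(KK(KI)))
  step 1: K(K(KK(KI)))
  step 2: K(KK)

Answer: normal form = K(KK)  (in 2 steps)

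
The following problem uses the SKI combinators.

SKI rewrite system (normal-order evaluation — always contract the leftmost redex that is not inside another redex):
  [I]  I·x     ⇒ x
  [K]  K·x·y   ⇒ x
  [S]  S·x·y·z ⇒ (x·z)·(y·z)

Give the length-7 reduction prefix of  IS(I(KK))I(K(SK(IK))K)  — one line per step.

  start: IS(I(KK))I(K(SK(IK))K)
  [1] S(I(KK))I(K(SK(IK))K)
  [2] I(KK)(K(SK(IK))K)(I(K(SK(IK))K))
  [3] KK(K(SK(IK))K)(I(K(SK(IK))K))
  [4] K(I(K(SK(IK))K))
  [5] K(K(SK(IK))K)
  [6] K(SK(IK))
  [7] K(SKK)

Answer: after 7 steps: K(SKK)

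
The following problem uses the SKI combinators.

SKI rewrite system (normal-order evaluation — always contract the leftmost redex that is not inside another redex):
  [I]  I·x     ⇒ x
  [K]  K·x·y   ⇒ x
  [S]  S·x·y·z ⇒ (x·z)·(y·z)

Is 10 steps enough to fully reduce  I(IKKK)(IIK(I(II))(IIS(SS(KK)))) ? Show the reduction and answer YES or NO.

Answer: YES — reaches normal form KI in 8 ≤ 10 steps

Working:
  start: I(IKKK)(IIK(I(II))(IIS(SS(KK))))
  [1] IKKK(IIK(I(II))(IIS(SS(KK))))
  [2] KKK(IIK(I(II))(IIS(SS(KK))))
  [3] K(IIK(I(II))(IIS(SS(KK))))
  [4] K(IK(I(II))(IIS(SS(KK))))
  [5] K(K(I(II))(IIS(SS(KK))))
  [6] K(I(II))
  [7] K(II)
  [8] KI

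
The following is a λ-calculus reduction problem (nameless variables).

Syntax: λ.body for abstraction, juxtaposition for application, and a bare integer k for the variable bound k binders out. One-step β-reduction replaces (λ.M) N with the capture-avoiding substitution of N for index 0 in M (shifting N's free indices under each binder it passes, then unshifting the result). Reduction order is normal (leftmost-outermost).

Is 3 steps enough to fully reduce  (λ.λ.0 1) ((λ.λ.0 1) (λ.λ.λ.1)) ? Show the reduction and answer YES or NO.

  start: (λ.λ.0 1) ((λ.λ.0 1) (λ.λ.λ.1))
  [1] λ.0 ((λ.λ.0 1) (λ.λ.λ.1))
  [2] λ.0 (λ.0 (λ.λ.λ.1))

Answer: YES — reaches normal form λ.0 (λ.0 (λ.λ.λ.1)) in 2 ≤ 3 steps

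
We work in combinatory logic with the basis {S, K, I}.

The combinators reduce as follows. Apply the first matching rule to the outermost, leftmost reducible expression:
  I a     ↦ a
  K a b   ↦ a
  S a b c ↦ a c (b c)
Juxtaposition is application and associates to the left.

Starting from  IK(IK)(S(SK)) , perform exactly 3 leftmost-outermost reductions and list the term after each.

  start: IK(IK)(S(SK))
  [1] K(IK)(S(SK))
  [2] IK
  [3] K

Answer: after 3 steps: K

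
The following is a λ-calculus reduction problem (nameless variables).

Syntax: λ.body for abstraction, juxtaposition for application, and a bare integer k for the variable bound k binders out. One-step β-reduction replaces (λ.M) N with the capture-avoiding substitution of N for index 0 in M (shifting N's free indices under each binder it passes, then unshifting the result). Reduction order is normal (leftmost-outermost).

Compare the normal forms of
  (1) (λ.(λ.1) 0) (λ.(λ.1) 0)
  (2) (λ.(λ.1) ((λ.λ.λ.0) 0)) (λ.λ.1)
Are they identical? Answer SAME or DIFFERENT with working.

Term A:
  start: (λ.(λ.1) 0) (λ.(λ.1) 0)
  →1  (λ.λ.(λ.1) 0) (λ.(λ.1) 0)
  →2  λ.(λ.1) 0
  →3  λ.0

Term B:
  start: (λ.(λ.1) ((λ.λ.λ.0) 0)) (λ.λ.1)
  →1  (λ.λ.λ.1) ((λ.λ.λ.0) (λ.λ.1))
  →2  λ.λ.1

Answer: DIFFERENT — A ⇓ λ.0, B ⇓ λ.λ.1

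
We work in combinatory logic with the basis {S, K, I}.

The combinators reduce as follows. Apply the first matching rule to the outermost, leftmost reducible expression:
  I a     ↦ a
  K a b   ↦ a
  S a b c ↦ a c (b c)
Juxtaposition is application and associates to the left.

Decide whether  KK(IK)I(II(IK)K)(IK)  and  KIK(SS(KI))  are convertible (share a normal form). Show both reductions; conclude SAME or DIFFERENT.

Term A:
  start: KK(IK)I(II(IK)K)(IK)
  [1] KI(II(IK)K)(IK)
  [2] I(IK)
  [3] IK
  [4] K

Term B:
  start: KIK(SS(KI))
  [1] I(SS(KI))
  [2] SS(KI)

Answer: DIFFERENT — A ⇓ K, B ⇓ SS(KI)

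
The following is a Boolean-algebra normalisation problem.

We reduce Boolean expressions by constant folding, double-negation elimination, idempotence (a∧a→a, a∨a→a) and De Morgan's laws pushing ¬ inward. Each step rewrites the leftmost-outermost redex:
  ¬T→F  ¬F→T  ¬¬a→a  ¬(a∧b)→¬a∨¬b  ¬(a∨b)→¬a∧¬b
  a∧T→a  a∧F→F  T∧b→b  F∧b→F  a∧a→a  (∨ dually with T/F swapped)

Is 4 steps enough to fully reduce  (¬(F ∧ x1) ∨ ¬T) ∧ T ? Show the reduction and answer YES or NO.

  start: (¬(F ∧ x1) ∨ ¬T) ∧ T
  step 1: ¬(F ∧ x1) ∨ ¬T
  step 2: (¬F ∨ ¬x1) ∨ ¬T
  step 3: (T ∨ ¬x1) ∨ ¬T
  step 4: T ∨ ¬T

Answer: NO — after 4 steps the term is T ∨ ¬T, not yet normal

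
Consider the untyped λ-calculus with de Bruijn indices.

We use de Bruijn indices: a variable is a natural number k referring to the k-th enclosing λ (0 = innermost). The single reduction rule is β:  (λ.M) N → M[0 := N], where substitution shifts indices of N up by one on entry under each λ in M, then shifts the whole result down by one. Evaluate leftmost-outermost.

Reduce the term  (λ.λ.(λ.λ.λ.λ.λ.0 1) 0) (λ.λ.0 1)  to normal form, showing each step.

  start: (λ.λ.(λ.λ.λ.λ.λ.0 1) 0) (λ.λ.0 1)
  →1  λ.(λ.λ.λ.λ.λ.0 1) 0
  →2  λ.λ.λ.λ.λ.0 1

Answer: normal form = λ.λ.λ.λ.λ.0 1  (in 2 steps)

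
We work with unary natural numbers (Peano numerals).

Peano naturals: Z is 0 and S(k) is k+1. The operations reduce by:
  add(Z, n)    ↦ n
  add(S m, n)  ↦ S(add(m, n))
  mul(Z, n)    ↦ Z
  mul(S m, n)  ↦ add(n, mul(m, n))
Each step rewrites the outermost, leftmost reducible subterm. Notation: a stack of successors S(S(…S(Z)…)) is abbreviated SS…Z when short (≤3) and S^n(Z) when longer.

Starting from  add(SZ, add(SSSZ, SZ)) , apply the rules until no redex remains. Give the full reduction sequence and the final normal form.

Answer: normal form = S^5(Z)  (in 6 steps)

Working:
  start: add(SZ, add(SSSZ, SZ))
  step 1: S(add(Z, add(SSSZ, SZ)))
  step 2: S(add(SSSZ, SZ))
  step 3: S(S(add(SSZ, SZ)))
  step 4: S(S(S(add(SZ, SZ))))
  step 5: S(S(S(S(add(Z, SZ)))))
  step 6: S^5(Z)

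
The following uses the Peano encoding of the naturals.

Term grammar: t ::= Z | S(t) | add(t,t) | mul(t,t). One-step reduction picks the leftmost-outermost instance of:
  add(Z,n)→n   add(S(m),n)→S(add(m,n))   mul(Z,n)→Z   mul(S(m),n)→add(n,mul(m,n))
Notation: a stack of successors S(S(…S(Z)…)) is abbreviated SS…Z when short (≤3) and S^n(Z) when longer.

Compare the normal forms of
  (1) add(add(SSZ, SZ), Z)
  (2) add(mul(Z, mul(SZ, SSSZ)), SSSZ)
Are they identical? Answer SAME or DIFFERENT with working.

Answer: SAME — A ⇓ SSSZ, B ⇓ SSSZ

Working:
Term A:
  start: add(add(SSZ, SZ), Z)
  →1  add(S(add(SZ, SZ)), Z)
  →2  S(add(add(SZ, SZ), Z))
  →3  S(add(S(add(Z, SZ)), Z))
  →4  S(S(add(add(Z, SZ), Z)))
  →5  S(S(add(SZ, Z)))
  →6  S(S(S(add(Z, Z))))
  →7  SSSZ

Term B:
  start: add(mul(Z, mul(SZ, SSSZ)), SSSZ)
  →1  add(Z, SSSZ)
  →2  SSSZ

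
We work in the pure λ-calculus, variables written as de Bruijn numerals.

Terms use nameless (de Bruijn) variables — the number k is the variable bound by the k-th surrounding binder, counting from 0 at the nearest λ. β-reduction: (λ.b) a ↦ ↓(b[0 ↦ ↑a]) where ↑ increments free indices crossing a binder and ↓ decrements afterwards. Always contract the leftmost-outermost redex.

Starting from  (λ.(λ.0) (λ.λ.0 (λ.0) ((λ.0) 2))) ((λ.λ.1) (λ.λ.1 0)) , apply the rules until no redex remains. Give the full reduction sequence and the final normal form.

  start: (λ.(λ.0) (λ.λ.0 (λ.0) ((λ.0) 2))) ((λ.λ.1) (λ.λ.1 0))
  →1  (λ.0) (λ.λ.0 (λ.0) ((λ.0) ((λ.λ.1) (λ.λ.1 0))))
  →2  λ.λ.0 (λ.0) ((λ.0) ((λ.λ.1) (λ.λ.1 0)))
  →3  λ.λ.0 (λ.0) ((λ.λ.1) (λ.λ.1 0))
  →4  λ.λ.0 (λ.0) (λ.λ.λ.1 0)

Answer: normal form = λ.λ.0 (λ.0) (λ.λ.λ.1 0)  (in 4 steps)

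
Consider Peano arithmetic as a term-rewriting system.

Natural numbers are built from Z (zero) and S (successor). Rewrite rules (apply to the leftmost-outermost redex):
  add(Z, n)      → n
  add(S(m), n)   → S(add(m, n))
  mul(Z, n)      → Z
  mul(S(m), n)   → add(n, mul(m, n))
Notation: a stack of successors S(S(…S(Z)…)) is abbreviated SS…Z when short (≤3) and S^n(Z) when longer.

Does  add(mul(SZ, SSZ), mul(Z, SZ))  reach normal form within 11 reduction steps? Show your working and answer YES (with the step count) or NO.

Answer: YES — reaches normal form SSZ in 9 ≤ 11 steps

Derivation:
  start: add(mul(SZ, SSZ), mul(Z, SZ))
  step 1: add(add(SSZ, mul(Z, SSZ)), mul(Z, SZ))
  step 2: add(S(add(SZ, mul(Z, SSZ))), mul(Z, SZ))
  step 3: S(add(add(SZ, mul(Z, SSZ)), mul(Z, SZ)))
  step 4: S(add(S(add(Z, mul(Z, SSZ))), mul(Z, SZ)))
  step 5: S(S(add(add(Z, mul(Z, SSZ)), mul(Z, SZ))))
  step 6: S(S(add(mul(Z, SSZ), mul(Z, SZ))))
  step 7: S(S(add(Z, mul(Z, SZ))))
  step 8: S(S(mul(Z, SZ)))
  step 9: SSZ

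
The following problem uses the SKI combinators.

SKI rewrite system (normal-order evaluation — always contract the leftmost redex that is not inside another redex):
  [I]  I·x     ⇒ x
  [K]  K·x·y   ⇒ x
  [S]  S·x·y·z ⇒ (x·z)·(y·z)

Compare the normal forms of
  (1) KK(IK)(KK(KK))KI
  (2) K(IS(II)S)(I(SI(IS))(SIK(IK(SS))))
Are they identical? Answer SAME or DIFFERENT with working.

Term A:
  start: KK(IK)(KK(KK))KI
  step 1: K(KK(KK))KI
  step 2: KK(KK)I
  step 3: KI

Term B:
  start: K(IS(II)S)(I(SI(IS))(SIK(IK(SS))))
  step 1: IS(II)S
  step 2: S(II)S
  step 3: SIS

Answer: DIFFERENT — A ⇓ KI, B ⇓ SIS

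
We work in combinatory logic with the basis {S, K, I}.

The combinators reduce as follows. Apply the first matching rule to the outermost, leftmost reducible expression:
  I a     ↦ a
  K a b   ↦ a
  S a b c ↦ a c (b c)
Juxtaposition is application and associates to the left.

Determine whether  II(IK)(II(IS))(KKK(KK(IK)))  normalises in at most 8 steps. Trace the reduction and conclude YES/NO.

Answer: YES — reaches normal form S in 7 ≤ 8 steps

Reduction:
  start: II(IK)(II(IS))(KKK(KK(IK)))
  →1  I(IK)(II(IS))(KKK(KK(IK)))
  →2  IK(II(IS))(KKK(KK(IK)))
  →3  K(II(IS))(KKK(KK(IK)))
  →4  II(IS)
  →5  I(IS)
  →6  IS
  →7  S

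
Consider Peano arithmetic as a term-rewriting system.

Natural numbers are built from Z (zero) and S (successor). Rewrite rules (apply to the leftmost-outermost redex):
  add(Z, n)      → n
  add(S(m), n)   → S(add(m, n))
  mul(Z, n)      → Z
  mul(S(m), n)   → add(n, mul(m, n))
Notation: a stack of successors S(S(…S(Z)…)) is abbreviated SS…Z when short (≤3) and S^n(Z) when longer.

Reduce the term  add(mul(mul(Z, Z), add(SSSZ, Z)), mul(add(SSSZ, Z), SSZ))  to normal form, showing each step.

Answer: normal form = S^6(Z)  (in 20 steps)

Working:
  start: add(mul(mul(Z, Z), add(SSSZ, Z)), mul(add(SSSZ, Z), SSZ))
  step 1: add(mul(Z, add(SSSZ, Z)), mul(add(SSSZ, Z), SSZ))
  step 2: add(Z, mul(add(SSSZ, Z), SSZ))
  step 3: mul(add(SSSZ, Z), SSZ)
  step 4: mul(S(add(SSZ, Z)), SSZ)
  step 5: add(SSZ, mul(add(SSZ, Z), SSZ))
  step 6: S(add(SZ, mul(add(SSZ, Z), SSZ)))
  step 7: S(S(add(Z, mul(add(SSZ, Z), SSZ))))
  step 8: S(S(mul(add(SSZ, Z), SSZ)))
  step 9: S(S(mul(S(add(SZ, Z)), SSZ)))
  step 10: S(S(add(SSZ, mul(add(SZ, Z), SSZ))))
  step 11: S(S(S(add(SZ, mul(add(SZ, Z), SSZ)))))
  step 12: S(S(S(S(add(Z, mul(add(SZ, Z), SSZ))))))
  step 13: S(S(S(S(mul(add(SZ, Z), SSZ)))))
  step 14: S(S(S(S(mul(S(add(Z, Z)), SSZ)))))
  step 15: S(S(S(S(add(SSZ, mul(add(Z, Z), SSZ))))))
  step 16: S(S(S(S(S(add(SZ, mul(add(Z, Z), SSZ)))))))
  step 17: S(S(S(S(S(S(add(Z, mul(add(Z, Z), SSZ))))))))
  step 18: S(S(S(S(S(S(mul(add(Z, Z), SSZ)))))))
  step 19: S(S(S(S(S(S(mul(Z, SSZ)))))))
  step 20: S^6(Z)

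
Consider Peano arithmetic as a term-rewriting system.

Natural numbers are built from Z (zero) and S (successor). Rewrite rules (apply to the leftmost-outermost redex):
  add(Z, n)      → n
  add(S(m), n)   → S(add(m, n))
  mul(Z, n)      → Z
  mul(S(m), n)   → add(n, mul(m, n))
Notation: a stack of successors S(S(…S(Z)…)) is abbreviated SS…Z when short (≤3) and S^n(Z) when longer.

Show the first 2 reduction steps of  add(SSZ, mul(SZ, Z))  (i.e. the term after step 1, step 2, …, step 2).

Answer: after 2 steps: S(S(add(Z, mul(SZ, Z))))

Derivation:
  start: add(SSZ, mul(SZ, Z))
  →1  S(add(SZ, mul(SZ, Z)))
  →2  S(S(add(Z, mul(SZ, Z))))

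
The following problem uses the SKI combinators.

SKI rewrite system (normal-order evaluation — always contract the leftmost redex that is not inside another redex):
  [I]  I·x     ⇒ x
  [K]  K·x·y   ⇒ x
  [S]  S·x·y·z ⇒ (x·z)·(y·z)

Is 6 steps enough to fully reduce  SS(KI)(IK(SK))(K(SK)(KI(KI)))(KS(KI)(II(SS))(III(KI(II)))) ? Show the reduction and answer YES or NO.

Answer: NO — after 6 steps the term is KS(KI)(II(SS))(III(KI(II))), not yet normal

Reduction:
  start: SS(KI)(IK(SK))(K(SK)(KI(KI)))(KS(KI)(II(SS))(III(KI(II))))
  →1  S(IK(SK))(KI(IK(SK)))(K(SK)(KI(KI)))(KS(KI)(II(SS))(III(KI(II))))
  →2  IK(SK)(K(SK)(KI(KI)))(KI(IK(SK))(K(SK)(KI(KI))))(KS(KI)(II(SS))(III(KI(II))))
  →3  K(SK)(K(SK)(KI(KI)))(KI(IK(SK))(K(SK)(KI(KI))))(KS(KI)(II(SS))(III(KI(II))))
  →4  SK(KI(IK(SK))(K(SK)(KI(KI))))(KS(KI)(II(SS))(III(KI(II))))
  →5  K(KS(KI)(II(SS))(III(KI(II))))(KI(IK(SK))(K(SK)(KI(KI)))(KS(KI)(II(SS))(III(KI(II)))))
  →6  KS(KI)(II(SS))(III(KI(II)))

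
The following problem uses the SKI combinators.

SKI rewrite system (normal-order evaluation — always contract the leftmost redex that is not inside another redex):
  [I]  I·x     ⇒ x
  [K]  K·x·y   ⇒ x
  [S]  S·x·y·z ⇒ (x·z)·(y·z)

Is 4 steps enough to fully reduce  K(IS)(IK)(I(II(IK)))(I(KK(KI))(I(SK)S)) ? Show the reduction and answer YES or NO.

Answer: NO — after 4 steps the term is S(I(IK))(I(KK(KI))(I(SK)S)), not yet normal

Reduction:
  start: K(IS)(IK)(I(II(IK)))(I(KK(KI))(I(SK)S))
  step 1: IS(I(II(IK)))(I(KK(KI))(I(SK)S))
  step 2: S(I(II(IK)))(I(KK(KI))(I(SK)S))
  step 3: S(II(IK))(I(KK(KI))(I(SK)S))
  step 4: S(I(IK))(I(KK(KI))(I(SK)S))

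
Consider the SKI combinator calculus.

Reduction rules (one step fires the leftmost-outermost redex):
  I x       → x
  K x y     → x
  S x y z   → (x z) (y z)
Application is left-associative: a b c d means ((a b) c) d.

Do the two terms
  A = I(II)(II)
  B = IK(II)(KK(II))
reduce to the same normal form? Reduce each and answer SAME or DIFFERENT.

Term A:
  start: I(II)(II)
  step 1: II(II)
  step 2: I(II)
  step 3: II
  step 4: I

Term B:
  start: IK(II)(KK(II))
  step 1: K(II)(KK(II))
  step 2: II
  step 3: I

Answer: SAME — A ⇓ I, B ⇓ I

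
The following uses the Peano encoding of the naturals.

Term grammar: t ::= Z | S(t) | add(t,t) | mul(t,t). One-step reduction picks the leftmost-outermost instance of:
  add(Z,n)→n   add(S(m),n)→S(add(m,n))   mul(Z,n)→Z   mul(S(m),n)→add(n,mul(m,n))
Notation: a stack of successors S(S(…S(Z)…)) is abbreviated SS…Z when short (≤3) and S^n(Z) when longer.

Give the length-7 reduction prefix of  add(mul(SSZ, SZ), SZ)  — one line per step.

Answer: after 7 steps: S(S(add(add(Z, mul(Z, SZ)), SZ)))

Working:
  start: add(mul(SSZ, SZ), SZ)
  →1  add(add(SZ, mul(SZ, SZ)), SZ)
  →2  add(S(add(Z, mul(SZ, SZ))), SZ)
  →3  S(add(add(Z, mul(SZ, SZ)), SZ))
  →4  S(add(mul(SZ, SZ), SZ))
  →5  S(add(add(SZ, mul(Z, SZ)), SZ))
  →6  S(add(S(add(Z, mul(Z, SZ))), SZ))
  →7  S(S(add(add(Z, mul(Z, SZ)), SZ)))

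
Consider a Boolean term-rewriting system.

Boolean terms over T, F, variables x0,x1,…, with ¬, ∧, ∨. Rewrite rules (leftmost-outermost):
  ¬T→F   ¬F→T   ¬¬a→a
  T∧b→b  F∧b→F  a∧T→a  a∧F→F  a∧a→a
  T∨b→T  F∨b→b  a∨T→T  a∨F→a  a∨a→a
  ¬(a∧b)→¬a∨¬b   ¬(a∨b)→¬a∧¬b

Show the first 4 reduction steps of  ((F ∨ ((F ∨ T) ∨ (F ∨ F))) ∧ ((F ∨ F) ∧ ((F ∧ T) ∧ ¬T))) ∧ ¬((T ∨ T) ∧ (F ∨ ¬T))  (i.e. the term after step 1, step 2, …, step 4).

Answer: after 4 steps: ((F ∨ F) ∧ ((F ∧ T) ∧ ¬T)) ∧ ¬((T ∨ T) ∧ (F ∨ ¬T))

Derivation:
  start: ((F ∨ ((F ∨ T) ∨ (F ∨ F))) ∧ ((F ∨ F) ∧ ((F ∧ T) ∧ ¬T))) ∧ ¬((T ∨ T) ∧ (F ∨ ¬T))
  [1] (((F ∨ T) ∨ (F ∨ F)) ∧ ((F ∨ F) ∧ ((F ∧ T) ∧ ¬T))) ∧ ¬((T ∨ T) ∧ (F ∨ ¬T))
  [2] ((T ∨ (F ∨ F)) ∧ ((F ∨ F) ∧ ((F ∧ T) ∧ ¬T))) ∧ ¬((T ∨ T) ∧ (F ∨ ¬T))
  [3] (T ∧ ((F ∨ F) ∧ ((F ∧ T) ∧ ¬T))) ∧ ¬((T ∨ T) ∧ (F ∨ ¬T))
  [4] ((F ∨ F) ∧ ((F ∧ T) ∧ ¬T)) ∧ ¬((T ∨ T) ∧ (F ∨ ¬T))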